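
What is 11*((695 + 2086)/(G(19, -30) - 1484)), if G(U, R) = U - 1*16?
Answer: -30591/1481 ≈ -20.656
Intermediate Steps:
G(U, R) = -16 + U (G(U, R) = U - 16 = -16 + U)
11*((695 + 2086)/(G(19, -30) - 1484)) = 11*((695 + 2086)/((-16 + 19) - 1484)) = 11*(2781/(3 - 1484)) = 11*(2781/(-1481)) = 11*(2781*(-1/1481)) = 11*(-2781/1481) = -30591/1481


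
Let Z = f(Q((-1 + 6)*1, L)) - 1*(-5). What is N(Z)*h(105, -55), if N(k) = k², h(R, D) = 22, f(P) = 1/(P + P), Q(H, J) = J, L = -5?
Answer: 26411/50 ≈ 528.22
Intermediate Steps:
f(P) = 1/(2*P)
Z = 49/10 (Z = (½)/(-5) - 1*(-5) = (½)*(-⅕) + 5 = -⅒ + 5 = 49/10 ≈ 4.9000)
N(Z)*h(105, -55) = (49/10)²*22 = (2401/100)*22 = 26411/50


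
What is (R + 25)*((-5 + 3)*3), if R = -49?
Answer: 144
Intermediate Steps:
(R + 25)*((-5 + 3)*3) = (-49 + 25)*((-5 + 3)*3) = -(-48)*3 = -24*(-6) = 144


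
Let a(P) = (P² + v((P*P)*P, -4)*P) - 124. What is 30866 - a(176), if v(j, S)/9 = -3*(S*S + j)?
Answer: 25906915598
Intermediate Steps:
v(j, S) = -27*j - 27*S² (v(j, S) = 9*(-3*(S*S + j)) = 9*(-3*(S² + j)) = 9*(-3*(j + S²)) = 9*(-3*j - 3*S²) = -27*j - 27*S²)
a(P) = -124 + P² + P*(-432 - 27*P³) (a(P) = (P² + (-27*P*P*P - 27*(-4)²)*P) - 124 = (P² + (-27*P²*P - 27*16)*P) - 124 = (P² + (-27*P³ - 432)*P) - 124 = (P² + (-432 - 27*P³)*P) - 124 = (P² + P*(-432 - 27*P³)) - 124 = -124 + P² + P*(-432 - 27*P³))
30866 - a(176) = 30866 - (-124 + 176² - 27*176*(16 + 176³)) = 30866 - (-124 + 30976 - 27*176*(16 + 5451776)) = 30866 - (-124 + 30976 - 27*176*5451792) = 30866 - (-124 + 30976 - 25906915584) = 30866 - 1*(-25906884732) = 30866 + 25906884732 = 25906915598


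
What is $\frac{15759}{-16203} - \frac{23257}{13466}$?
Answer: $- \frac{196347955}{72729866} \approx -2.6997$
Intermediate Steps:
$\frac{15759}{-16203} - \frac{23257}{13466} = 15759 \left(- \frac{1}{16203}\right) - \frac{23257}{13466} = - \frac{5253}{5401} - \frac{23257}{13466} = - \frac{196347955}{72729866}$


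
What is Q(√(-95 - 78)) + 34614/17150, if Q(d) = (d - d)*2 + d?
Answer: 17307/8575 + I*√173 ≈ 2.0183 + 13.153*I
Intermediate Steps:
Q(d) = d (Q(d) = 0*2 + d = 0 + d = d)
Q(√(-95 - 78)) + 34614/17150 = √(-95 - 78) + 34614/17150 = √(-173) + 34614*(1/17150) = I*√173 + 17307/8575 = 17307/8575 + I*√173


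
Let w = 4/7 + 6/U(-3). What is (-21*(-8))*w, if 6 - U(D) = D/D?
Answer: 1488/5 ≈ 297.60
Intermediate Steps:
U(D) = 5 (U(D) = 6 - D/D = 6 - 1*1 = 6 - 1 = 5)
w = 62/35 (w = 4/7 + 6/5 = 62/35 ≈ 1.7714)
(-21*(-8))*w = -21*(-8)*(62/35) = 168*(62/35) = 1488/5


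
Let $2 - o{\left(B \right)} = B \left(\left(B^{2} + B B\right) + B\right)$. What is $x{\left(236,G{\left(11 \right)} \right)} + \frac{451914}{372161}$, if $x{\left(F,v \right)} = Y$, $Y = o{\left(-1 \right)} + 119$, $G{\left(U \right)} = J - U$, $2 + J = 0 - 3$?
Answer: $\frac{45855556}{372161} \approx 123.21$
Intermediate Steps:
$J = -5$ ($J = -2 + \left(0 - 3\right) = -2 - 3 = -5$)
$o{\left(B \right)} = 2 - B \left(B + 2 B^{2}\right)$ ($o{\left(B \right)} = 2 - B \left(\left(B^{2} + B B\right) + B\right) = 2 - B \left(\left(B^{2} + B^{2}\right) + B\right) = 2 - B \left(2 B^{2} + B\right) = 2 - B \left(B + 2 B^{2}\right)$)
$G{\left(U \right)} = -5 - U$
$Y = 122$ ($Y = \left(2 - \left(-1\right)^{2} - 2 \left(-1\right)^{3}\right) + 119 = \left(2 - 1 - -2\right) + 119 = \left(2 - 1 + 2\right) + 119 = 3 + 119 = 122$)
$x{\left(F,v \right)} = 122$
$x{\left(236,G{\left(11 \right)} \right)} + \frac{451914}{372161} = 122 + \frac{451914}{372161} = \frac{45855556}{372161}$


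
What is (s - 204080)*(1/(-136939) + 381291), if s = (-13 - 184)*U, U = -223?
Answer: -3602738969112/59 ≈ -6.1063e+10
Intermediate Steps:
s = 43931 (s = (-13 - 184)*(-223) = -197*(-223) = 43931)
(s - 204080)*(1/(-136939) + 381291) = (43931 - 204080)*(1/(-136939) + 381291) = -160149*(-1/136939 + 381291) = -160149*52213608248/136939 = -3602738969112/59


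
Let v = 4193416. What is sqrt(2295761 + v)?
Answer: sqrt(6489177) ≈ 2547.4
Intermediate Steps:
sqrt(2295761 + v) = sqrt(2295761 + 4193416) = sqrt(6489177)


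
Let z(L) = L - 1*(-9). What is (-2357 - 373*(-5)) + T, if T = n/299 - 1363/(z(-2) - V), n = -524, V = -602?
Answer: -3114325/6279 ≈ -495.99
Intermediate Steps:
z(L) = 9 + L (z(L) = L + 9 = 9 + L)
T = -25057/6279 (T = -524/299 - 1363/((9 - 2) - 1*(-602)) = -524*1/299 - 1363/(7 + 602) = -524/299 - 1363/609 = -524/299 - 1363*1/609 = -524/299 - 47/21 = -25057/6279 ≈ -3.9906)
(-2357 - 373*(-5)) + T = (-2357 - 373*(-5)) - 25057/6279 = (-2357 + 1865) - 25057/6279 = -492 - 25057/6279 = -3114325/6279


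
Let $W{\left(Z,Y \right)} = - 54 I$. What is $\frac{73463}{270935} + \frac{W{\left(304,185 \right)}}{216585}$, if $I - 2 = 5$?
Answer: $\frac{70260313}{260802031} \approx 0.2694$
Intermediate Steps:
$I = 7$ ($I = 2 + 5 = 7$)
$W{\left(Z,Y \right)} = -378$ ($W{\left(Z,Y \right)} = \left(-54\right) 7 = -378$)
$\frac{73463}{270935} + \frac{W{\left(304,185 \right)}}{216585} = \frac{73463}{270935} - \frac{378}{216585} = 73463 \cdot \frac{1}{270935} - \frac{42}{24065} = \frac{73463}{270935} - \frac{42}{24065} = \frac{70260313}{260802031}$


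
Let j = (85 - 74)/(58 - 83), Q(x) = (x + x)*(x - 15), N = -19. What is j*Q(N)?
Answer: -14212/25 ≈ -568.48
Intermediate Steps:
Q(x) = 2*x*(-15 + x) (Q(x) = (2*x)*(-15 + x) = 2*x*(-15 + x))
j = -11/25 (j = 11/(-25) = 11*(-1/25) = -11/25 ≈ -0.44000)
j*Q(N) = -22*(-19)*(-15 - 19)/25 = -22*(-19)*(-34)/25 = -11/25*1292 = -14212/25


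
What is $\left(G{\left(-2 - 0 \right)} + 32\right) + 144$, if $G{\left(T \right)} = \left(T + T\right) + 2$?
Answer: $174$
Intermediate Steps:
$G{\left(T \right)} = 2 + 2 T$ ($G{\left(T \right)} = 2 T + 2 = 2 + 2 T$)
$\left(G{\left(-2 - 0 \right)} + 32\right) + 144 = \left(\left(2 + 2 \left(-2 - 0\right)\right) + 32\right) + 144 = \left(\left(2 + 2 \left(-2 + 0\right)\right) + 32\right) + 144 = \left(\left(2 + 2 \left(-2\right)\right) + 32\right) + 144 = \left(\left(2 - 4\right) + 32\right) + 144 = \left(-2 + 32\right) + 144 = 30 + 144 = 174$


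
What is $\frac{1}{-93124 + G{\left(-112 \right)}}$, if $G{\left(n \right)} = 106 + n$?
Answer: $- \frac{1}{93130} \approx -1.0738 \cdot 10^{-5}$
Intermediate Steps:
$\frac{1}{-93124 + G{\left(-112 \right)}} = \frac{1}{-93124 + \left(106 - 112\right)} = \frac{1}{-93124 - 6} = \frac{1}{-93130} = - \frac{1}{93130}$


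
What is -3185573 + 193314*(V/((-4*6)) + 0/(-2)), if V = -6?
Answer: -6274489/2 ≈ -3.1372e+6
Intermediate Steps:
-3185573 + 193314*(V/((-4*6)) + 0/(-2)) = -3185573 + 193314*(-6/((-4*6)) + 0/(-2)) = -3185573 + 193314*(-6/(-24) + 0*(-½)) = -3185573 + 193314*(-6*(-1/24) + 0) = -3185573 + 193314*(¼ + 0) = -3185573 + 193314*(¼) = -3185573 + 96657/2 = -6274489/2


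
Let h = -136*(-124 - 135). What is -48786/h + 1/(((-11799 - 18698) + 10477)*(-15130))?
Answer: -15522485513/11207396200 ≈ -1.3850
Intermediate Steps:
h = 35224 (h = -136*(-259) = 35224)
-48786/h + 1/(((-11799 - 18698) + 10477)*(-15130)) = -48786/35224 + 1/(((-11799 - 18698) + 10477)*(-15130)) = -48786*1/35224 - 1/15130/(-30497 + 10477) = -24393/17612 - 1/15130/(-20020) = -24393/17612 - 1/20020*(-1/15130) = -24393/17612 + 1/302902600 = -15522485513/11207396200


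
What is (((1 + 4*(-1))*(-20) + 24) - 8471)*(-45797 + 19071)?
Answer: 224150962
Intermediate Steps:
(((1 + 4*(-1))*(-20) + 24) - 8471)*(-45797 + 19071) = (((1 - 4)*(-20) + 24) - 8471)*(-26726) = ((-3*(-20) + 24) - 8471)*(-26726) = ((60 + 24) - 8471)*(-26726) = (84 - 8471)*(-26726) = -8387*(-26726) = 224150962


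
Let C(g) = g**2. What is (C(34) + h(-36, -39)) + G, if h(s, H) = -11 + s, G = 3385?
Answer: 4494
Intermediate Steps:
(C(34) + h(-36, -39)) + G = (34**2 + (-11 - 36)) + 3385 = (1156 - 47) + 3385 = 1109 + 3385 = 4494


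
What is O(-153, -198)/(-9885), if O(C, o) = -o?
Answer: -66/3295 ≈ -0.020030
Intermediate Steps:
O(-153, -198)/(-9885) = -1*(-198)/(-9885) = 198*(-1/9885) = -66/3295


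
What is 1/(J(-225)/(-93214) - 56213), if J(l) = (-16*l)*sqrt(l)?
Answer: -122106578395637/6863977092082942681 + 1258389000*I/6863977092082942681 ≈ -1.7789e-5 + 1.8333e-10*I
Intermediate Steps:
J(l) = -16*l**(3/2)
1/(J(-225)/(-93214) - 56213) = 1/(-(-54000)*I/(-93214) - 56213) = 1/(-(-54000)*I*(-1/93214) - 56213) = 1/((54000*I)*(-1/93214) - 56213) = 1/(-27000*I/46607 - 56213) = 1/(-56213 - 27000*I/46607) = 2172212449*(-56213 + 27000*I/46607)/6863977092082942681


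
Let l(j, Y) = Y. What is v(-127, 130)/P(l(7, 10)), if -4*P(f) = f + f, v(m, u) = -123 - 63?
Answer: 186/5 ≈ 37.200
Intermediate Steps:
v(m, u) = -186
P(f) = -f/2 (P(f) = -(f + f)/4 = -f/2)
v(-127, 130)/P(l(7, 10)) = -186/((-½*10)) = -186/(-5) = -186*(-⅕) = 186/5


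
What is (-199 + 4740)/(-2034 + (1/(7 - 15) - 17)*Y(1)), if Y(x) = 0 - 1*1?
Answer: -36328/16135 ≈ -2.2515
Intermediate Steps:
Y(x) = -1 (Y(x) = 0 - 1 = -1)
(-199 + 4740)/(-2034 + (1/(7 - 15) - 17)*Y(1)) = (-199 + 4740)/(-2034 + (1/(7 - 15) - 17)*(-1)) = 4541/(-2034 + (1/(-8) - 17)*(-1)) = 4541/(-2034 + (-⅛ - 17)*(-1)) = 4541/(-2034 - 137/8*(-1)) = 4541/(-2034 + 137/8) = 4541/(-16135/8) = 4541*(-8/16135) = -36328/16135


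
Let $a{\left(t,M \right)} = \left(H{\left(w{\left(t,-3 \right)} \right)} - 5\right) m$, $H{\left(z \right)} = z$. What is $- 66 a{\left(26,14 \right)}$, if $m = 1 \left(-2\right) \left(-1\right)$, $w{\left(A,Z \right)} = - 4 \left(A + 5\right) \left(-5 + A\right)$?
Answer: $344388$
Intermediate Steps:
$w{\left(A,Z \right)} = - 4 \left(-5 + A\right) \left(5 + A\right)$ ($w{\left(A,Z \right)} = - 4 \left(5 + A\right) \left(-5 + A\right) = - 4 \left(-5 + A\right) \left(5 + A\right)$)
$m = 2$ ($m = \left(-2\right) \left(-1\right) = 2$)
$a{\left(t,M \right)} = 190 - 8 t^{2}$ ($a{\left(t,M \right)} = \left(\left(100 - 4 t^{2}\right) - 5\right) 2 = \left(95 - 4 t^{2}\right) 2 = 190 - 8 t^{2}$)
$- 66 a{\left(26,14 \right)} = - 66 \left(190 - 8 \cdot 26^{2}\right) = - 66 \left(190 - 5408\right) = \left(-66\right) \left(-5218\right) = 344388$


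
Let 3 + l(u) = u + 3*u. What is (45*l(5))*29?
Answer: 22185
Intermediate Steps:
l(u) = -3 + 4*u (l(u) = -3 + (u + 3*u) = -3 + 4*u)
(45*l(5))*29 = (45*(-3 + 4*5))*29 = (45*(-3 + 20))*29 = (45*17)*29 = 765*29 = 22185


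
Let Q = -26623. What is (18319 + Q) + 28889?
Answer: 20585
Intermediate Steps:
(18319 + Q) + 28889 = (18319 - 26623) + 28889 = -8304 + 28889 = 20585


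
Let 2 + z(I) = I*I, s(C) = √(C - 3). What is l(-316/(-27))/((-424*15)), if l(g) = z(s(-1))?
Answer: 1/1060 ≈ 0.00094340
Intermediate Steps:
s(C) = √(-3 + C)
z(I) = -2 + I² (z(I) = -2 + I*I = -2 + I²)
l(g) = -6 (l(g) = -2 + (√(-3 - 1))² = -2 + (√(-4))² = -2 + (2*I)² = -2 - 4 = -6)
l(-316/(-27))/((-424*15)) = -6/((-424*15)) = -6/(-6360) = -6*(-1/6360) = 1/1060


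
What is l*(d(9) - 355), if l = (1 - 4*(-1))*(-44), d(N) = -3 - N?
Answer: 80740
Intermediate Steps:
l = -220 (l = (1 + 4)*(-44) = 5*(-44) = -220)
l*(d(9) - 355) = -220*((-3 - 1*9) - 355) = -220*((-3 - 9) - 355) = -220*(-12 - 355) = -220*(-367) = 80740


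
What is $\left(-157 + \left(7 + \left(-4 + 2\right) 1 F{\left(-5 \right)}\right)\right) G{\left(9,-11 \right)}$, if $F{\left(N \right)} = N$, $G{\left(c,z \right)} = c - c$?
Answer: $0$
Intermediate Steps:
$G{\left(c,z \right)} = 0$
$\left(-157 + \left(7 + \left(-4 + 2\right) 1 F{\left(-5 \right)}\right)\right) G{\left(9,-11 \right)} = \left(-157 + \left(7 + \left(-4 + 2\right) 1 \left(-5\right)\right)\right) 0 = \left(-157 + \left(7 + \left(-2\right) 1 \left(-5\right)\right)\right) 0 = \left(-157 + \left(7 - -10\right)\right) 0 = \left(-157 + \left(7 + 10\right)\right) 0 = \left(-157 + 17\right) 0 = \left(-140\right) 0 = 0$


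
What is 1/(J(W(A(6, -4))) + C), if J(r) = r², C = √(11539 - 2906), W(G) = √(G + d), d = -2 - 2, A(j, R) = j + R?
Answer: 2/8629 + √8633/8629 ≈ 0.010999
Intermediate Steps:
A(j, R) = R + j
d = -4
W(G) = √(-4 + G) (W(G) = √(G - 4) = √(-4 + G))
C = √8633 ≈ 92.914
1/(J(W(A(6, -4))) + C) = 1/((√(-4 + (-4 + 6)))² + √8633) = 1/((√(-4 + 2))² + √8633) = 1/((√(-2))² + √8633) = 1/((I*√2)² + √8633) = 1/(-2 + √8633)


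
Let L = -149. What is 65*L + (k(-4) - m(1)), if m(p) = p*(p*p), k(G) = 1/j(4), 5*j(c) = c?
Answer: -38739/4 ≈ -9684.8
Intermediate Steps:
j(c) = c/5
k(G) = 5/4 (k(G) = 1/((⅕)*4) = 1/(⅘) = 5/4)
m(p) = p³ (m(p) = p*p² = p³)
65*L + (k(-4) - m(1)) = 65*(-149) + (5/4 - 1*1³) = -9685 + (5/4 - 1*1) = -9685 + (5/4 - 1) = -9685 + ¼ = -38739/4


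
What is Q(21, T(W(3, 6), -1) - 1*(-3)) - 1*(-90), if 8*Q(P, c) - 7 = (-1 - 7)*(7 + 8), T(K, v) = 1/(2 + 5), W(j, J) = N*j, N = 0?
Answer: 607/8 ≈ 75.875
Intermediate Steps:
W(j, J) = 0 (W(j, J) = 0*j = 0)
T(K, v) = ⅐ (T(K, v) = 1/7 = ⅐)
Q(P, c) = -113/8 (Q(P, c) = 7/8 + ((-1 - 7)*(7 + 8))/8 = 7/8 + (-8*15)/8 = 7/8 + (⅛)*(-120) = 7/8 - 15 = -113/8)
Q(21, T(W(3, 6), -1) - 1*(-3)) - 1*(-90) = -113/8 - 1*(-90) = -113/8 + 90 = 607/8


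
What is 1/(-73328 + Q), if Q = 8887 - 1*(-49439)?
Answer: -1/15002 ≈ -6.6658e-5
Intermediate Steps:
Q = 58326 (Q = 8887 + 49439 = 58326)
1/(-73328 + Q) = 1/(-73328 + 58326) = 1/(-15002) = -1/15002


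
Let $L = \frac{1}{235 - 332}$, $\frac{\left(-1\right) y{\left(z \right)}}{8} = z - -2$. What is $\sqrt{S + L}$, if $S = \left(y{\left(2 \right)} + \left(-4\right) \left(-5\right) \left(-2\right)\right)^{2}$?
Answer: $\frac{\sqrt{48776159}}{97} \approx 72.0$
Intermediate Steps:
$y{\left(z \right)} = -16 - 8 z$ ($y{\left(z \right)} = - 8 \left(z - -2\right) = - 8 \left(z + 2\right) = - 8 \left(2 + z\right) = -16 - 8 z$)
$S = 5184$ ($S = \left(\left(-16 - 16\right) + \left(-4\right) \left(-5\right) \left(-2\right)\right)^{2} = \left(\left(-16 - 16\right) + 20 \left(-2\right)\right)^{2} = \left(-32 - 40\right)^{2} = \left(-72\right)^{2} = 5184$)
$L = - \frac{1}{97}$ ($L = \frac{1}{235 - 332} = \frac{1}{-97} = - \frac{1}{97} \approx -0.010309$)
$\sqrt{S + L} = \sqrt{5184 - \frac{1}{97}} = \sqrt{\frac{502847}{97}} = \frac{\sqrt{48776159}}{97}$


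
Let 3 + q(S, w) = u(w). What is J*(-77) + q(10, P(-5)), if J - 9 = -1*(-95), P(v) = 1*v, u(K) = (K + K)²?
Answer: -7911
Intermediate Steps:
u(K) = 4*K² (u(K) = (2*K)² = 4*K²)
P(v) = v
q(S, w) = -3 + 4*w²
J = 104 (J = 9 - 1*(-95) = 9 + 95 = 104)
J*(-77) + q(10, P(-5)) = 104*(-77) + (-3 + 4*(-5)²) = -8008 + (-3 + 4*25) = -8008 + (-3 + 100) = -8008 + 97 = -7911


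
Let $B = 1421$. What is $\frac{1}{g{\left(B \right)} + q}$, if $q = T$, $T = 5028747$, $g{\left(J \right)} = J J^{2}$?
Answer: $\frac{1}{2874370208} \approx 3.479 \cdot 10^{-10}$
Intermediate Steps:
$g{\left(J \right)} = J^{3}$
$q = 5028747$
$\frac{1}{g{\left(B \right)} + q} = \frac{1}{1421^{3} + 5028747} = \frac{1}{2869341461 + 5028747} = \frac{1}{2874370208}$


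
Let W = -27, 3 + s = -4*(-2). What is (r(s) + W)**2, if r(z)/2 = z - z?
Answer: 729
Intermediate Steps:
s = 5 (s = -3 - 4*(-2) = -3 + 8 = 5)
r(z) = 0 (r(z) = 2*(z - z) = 2*0 = 0)
(r(s) + W)**2 = (0 - 27)**2 = (-27)**2 = 729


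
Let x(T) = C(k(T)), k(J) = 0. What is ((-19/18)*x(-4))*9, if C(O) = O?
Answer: 0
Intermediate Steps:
x(T) = 0
((-19/18)*x(-4))*9 = (-19/18*0)*9 = (-19*1/18*0)*9 = -19/18*0*9 = 0*9 = 0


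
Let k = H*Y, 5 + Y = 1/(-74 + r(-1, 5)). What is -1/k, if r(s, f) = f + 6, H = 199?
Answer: 63/62884 ≈ 0.0010018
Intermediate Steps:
r(s, f) = 6 + f
Y = -316/63 (Y = -5 + 1/(-74 + (6 + 5)) = -5 + 1/(-74 + 11) = -5 + 1/(-63) = -5 - 1/63 = -316/63 ≈ -5.0159)
k = -62884/63 (k = 199*(-316/63) = -62884/63 ≈ -998.16)
-1/k = -1/(-62884/63) = -1*(-63/62884) = 63/62884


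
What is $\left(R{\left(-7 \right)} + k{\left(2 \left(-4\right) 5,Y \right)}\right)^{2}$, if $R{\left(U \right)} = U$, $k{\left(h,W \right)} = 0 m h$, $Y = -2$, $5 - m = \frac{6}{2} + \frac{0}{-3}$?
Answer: $49$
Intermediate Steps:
$m = 2$ ($m = 5 - \left(\frac{6}{2} + \frac{0}{-3}\right) = 5 - \left(6 \cdot \frac{1}{2} + 0 \left(- \frac{1}{3}\right)\right) = 5 - \left(3 + 0\right) = 5 - 3 = 2$)
$k{\left(h,W \right)} = 0$ ($k{\left(h,W \right)} = 0 \cdot 2 h = 0 h = 0$)
$\left(R{\left(-7 \right)} + k{\left(2 \left(-4\right) 5,Y \right)}\right)^{2} = \left(-7 + 0\right)^{2} = \left(-7\right)^{2} = 49$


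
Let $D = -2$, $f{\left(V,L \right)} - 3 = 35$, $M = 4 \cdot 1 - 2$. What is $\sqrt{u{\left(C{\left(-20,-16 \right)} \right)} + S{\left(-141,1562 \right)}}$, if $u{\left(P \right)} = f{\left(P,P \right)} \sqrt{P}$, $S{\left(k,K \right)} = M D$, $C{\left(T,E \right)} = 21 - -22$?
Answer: $\sqrt{-4 + 38 \sqrt{43}} \approx 15.658$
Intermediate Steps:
$C{\left(T,E \right)} = 43$ ($C{\left(T,E \right)} = 21 + 22 = 43$)
$M = 2$ ($M = 4 - 2 = 2$)
$f{\left(V,L \right)} = 38$ ($f{\left(V,L \right)} = 3 + 35 = 38$)
$S{\left(k,K \right)} = -4$ ($S{\left(k,K \right)} = 2 \left(-2\right) = -4$)
$u{\left(P \right)} = 38 \sqrt{P}$
$\sqrt{u{\left(C{\left(-20,-16 \right)} \right)} + S{\left(-141,1562 \right)}} = \sqrt{38 \sqrt{43} - 4} = \sqrt{-4 + 38 \sqrt{43}}$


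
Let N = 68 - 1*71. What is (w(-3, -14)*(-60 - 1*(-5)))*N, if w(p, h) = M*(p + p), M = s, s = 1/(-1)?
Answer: 990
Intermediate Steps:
s = -1
M = -1
w(p, h) = -2*p (w(p, h) = -(p + p) = -2*p)
N = -3 (N = 68 - 71 = -3)
(w(-3, -14)*(-60 - 1*(-5)))*N = ((-2*(-3))*(-60 - 1*(-5)))*(-3) = (6*(-60 + 5))*(-3) = (6*(-55))*(-3) = -330*(-3) = 990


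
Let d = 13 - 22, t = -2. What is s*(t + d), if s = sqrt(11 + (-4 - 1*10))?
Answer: -11*I*sqrt(3) ≈ -19.053*I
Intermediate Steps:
s = I*sqrt(3) (s = sqrt(11 + (-4 - 10)) = sqrt(11 - 14) = sqrt(-3) = I*sqrt(3) ≈ 1.732*I)
d = -9
s*(t + d) = (I*sqrt(3))*(-2 - 9) = (I*sqrt(3))*(-11) = -11*I*sqrt(3)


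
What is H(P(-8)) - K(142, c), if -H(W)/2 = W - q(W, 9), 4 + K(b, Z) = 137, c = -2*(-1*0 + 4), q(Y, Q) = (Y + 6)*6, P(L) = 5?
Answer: -11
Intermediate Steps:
q(Y, Q) = 36 + 6*Y (q(Y, Q) = (6 + Y)*6 = 36 + 6*Y)
c = -8 (c = -2*(0 + 4) = -2*4 = -8)
K(b, Z) = 133 (K(b, Z) = -4 + 137 = 133)
H(W) = 72 + 10*W (H(W) = -2*(W - (36 + 6*W)) = -2*(W + (-36 - 6*W)) = -2*(-36 - 5*W) = 72 + 10*W)
H(P(-8)) - K(142, c) = (72 + 10*5) - 1*133 = (72 + 50) - 133 = 122 - 133 = -11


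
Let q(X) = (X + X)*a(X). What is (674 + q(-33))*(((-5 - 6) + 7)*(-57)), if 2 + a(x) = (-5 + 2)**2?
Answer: 48336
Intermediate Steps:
a(x) = 7 (a(x) = -2 + (-5 + 2)**2 = -2 + (-3)**2 = -2 + 9 = 7)
q(X) = 14*X (q(X) = (X + X)*7 = (2*X)*7 = 14*X)
(674 + q(-33))*(((-5 - 6) + 7)*(-57)) = (674 + 14*(-33))*(((-5 - 6) + 7)*(-57)) = (674 - 462)*((-11 + 7)*(-57)) = 212*(-4*(-57)) = 212*228 = 48336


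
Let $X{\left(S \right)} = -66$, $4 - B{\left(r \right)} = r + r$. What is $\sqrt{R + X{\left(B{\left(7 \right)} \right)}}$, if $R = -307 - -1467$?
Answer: $\sqrt{1094} \approx 33.076$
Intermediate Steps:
$B{\left(r \right)} = 4 - 2 r$ ($B{\left(r \right)} = 4 - \left(r + r\right) = 4 - 2 r$)
$R = 1160$ ($R = -307 + 1467 = 1160$)
$\sqrt{R + X{\left(B{\left(7 \right)} \right)}} = \sqrt{1160 - 66} = \sqrt{1094}$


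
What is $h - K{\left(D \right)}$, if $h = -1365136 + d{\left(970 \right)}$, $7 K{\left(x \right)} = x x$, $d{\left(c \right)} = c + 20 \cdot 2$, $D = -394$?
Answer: $- \frac{9704118}{7} \approx -1.3863 \cdot 10^{6}$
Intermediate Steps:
$d{\left(c \right)} = 40 + c$ ($d{\left(c \right)} = c + 40 = 40 + c$)
$K{\left(x \right)} = \frac{x^{2}}{7}$ ($K{\left(x \right)} = \frac{x x}{7} = \frac{x^{2}}{7}$)
$h = -1364126$ ($h = -1365136 + \left(40 + 970\right) = -1365136 + 1010 = -1364126$)
$h - K{\left(D \right)} = -1364126 - \frac{\left(-394\right)^{2}}{7} = -1364126 - \frac{1}{7} \cdot 155236 = -1364126 - \frac{155236}{7} = - \frac{9704118}{7}$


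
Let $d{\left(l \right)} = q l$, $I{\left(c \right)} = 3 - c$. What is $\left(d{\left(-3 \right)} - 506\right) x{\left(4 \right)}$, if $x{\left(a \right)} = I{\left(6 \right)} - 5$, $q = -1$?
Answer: $4024$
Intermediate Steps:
$d{\left(l \right)} = - l$
$x{\left(a \right)} = -8$ ($x{\left(a \right)} = \left(3 - 6\right) - 5 = -3 - 5 = -8$)
$\left(d{\left(-3 \right)} - 506\right) x{\left(4 \right)} = \left(\left(-1\right) \left(-3\right) - 506\right) \left(-8\right) = \left(3 - 506\right) \left(-8\right) = \left(-503\right) \left(-8\right) = 4024$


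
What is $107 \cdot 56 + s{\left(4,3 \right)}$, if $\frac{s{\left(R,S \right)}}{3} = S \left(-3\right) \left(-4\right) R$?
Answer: $6424$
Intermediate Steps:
$s{\left(R,S \right)} = 36 R S$ ($s{\left(R,S \right)} = 3 S \left(-3\right) \left(-4\right) R = 3 - 3 S \left(-4\right) R = 3 \cdot 12 S R = 3 \cdot 12 R S = 36 R S$)
$107 \cdot 56 + s{\left(4,3 \right)} = 107 \cdot 56 + 36 \cdot 4 \cdot 3 = 5992 + 432 = 6424$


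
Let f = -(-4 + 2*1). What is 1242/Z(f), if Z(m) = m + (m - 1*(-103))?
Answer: 1242/107 ≈ 11.607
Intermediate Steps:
f = 2 (f = -(-4 + 2) = -1*(-2) = 2)
Z(m) = 103 + 2*m (Z(m) = m + (m + 103) = m + (103 + m) = 103 + 2*m)
1242/Z(f) = 1242/(103 + 2*2) = 1242/(103 + 4) = 1242/107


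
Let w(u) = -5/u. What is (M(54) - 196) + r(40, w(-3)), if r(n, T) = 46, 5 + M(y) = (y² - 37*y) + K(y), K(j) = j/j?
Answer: 764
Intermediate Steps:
K(j) = 1
M(y) = -4 + y² - 37*y (M(y) = -5 + ((y² - 37*y) + 1) = -5 + (1 + y² - 37*y) = -4 + y² - 37*y)
(M(54) - 196) + r(40, w(-3)) = ((-4 + 54² - 37*54) - 196) + 46 = ((-4 + 2916 - 1998) - 196) + 46 = (914 - 196) + 46 = 718 + 46 = 764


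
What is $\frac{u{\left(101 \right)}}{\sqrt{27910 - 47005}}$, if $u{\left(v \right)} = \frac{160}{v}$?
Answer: $- \frac{32 i \sqrt{19095}}{385719} \approx - 0.011464 i$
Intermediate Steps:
$\frac{u{\left(101 \right)}}{\sqrt{27910 - 47005}} = \frac{160 \cdot \frac{1}{101}}{\sqrt{27910 - 47005}} = \frac{160 \cdot \frac{1}{101}}{\sqrt{-19095}} = \frac{160}{101 i \sqrt{19095}} = \frac{160 \left(- \frac{i \sqrt{19095}}{19095}\right)}{101} = - \frac{32 i \sqrt{19095}}{385719}$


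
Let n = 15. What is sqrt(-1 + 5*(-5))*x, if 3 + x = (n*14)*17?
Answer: 3567*I*sqrt(26) ≈ 18188.0*I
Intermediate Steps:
x = 3567 (x = -3 + (15*14)*17 = -3 + 210*17 = -3 + 3570 = 3567)
sqrt(-1 + 5*(-5))*x = sqrt(-1 + 5*(-5))*3567 = sqrt(-1 - 25)*3567 = sqrt(-26)*3567 = (I*sqrt(26))*3567 = 3567*I*sqrt(26)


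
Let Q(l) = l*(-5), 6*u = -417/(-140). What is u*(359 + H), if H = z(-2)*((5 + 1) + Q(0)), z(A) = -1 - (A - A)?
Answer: 49067/280 ≈ 175.24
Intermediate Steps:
u = 139/280 (u = (-417/(-140))/6 = (-417*(-1/140))/6 = (⅙)*(417/140) = 139/280 ≈ 0.49643)
z(A) = -1 (z(A) = -1 - 1*0 = -1 + 0 = -1)
Q(l) = -5*l
H = -6 (H = -((5 + 1) - 5*0) = -(6 + 0) = -1*6 = -6)
u*(359 + H) = 139*(359 - 6)/280 = (139/280)*353 = 49067/280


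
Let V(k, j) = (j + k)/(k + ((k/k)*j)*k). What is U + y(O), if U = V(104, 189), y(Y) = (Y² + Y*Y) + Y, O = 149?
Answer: 880328053/19760 ≈ 44551.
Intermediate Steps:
V(k, j) = (j + k)/(k + j*k) (V(k, j) = (j + k)/(k + (1*j)*k) = (j + k)/(k + j*k))
y(Y) = Y + 2*Y² (y(Y) = (Y² + Y²) + Y = 2*Y² + Y = Y + 2*Y²)
U = 293/19760 (U = (189 + 104)/(104*(1 + 189)) = (1/104)*293/190 = (1/104)*(1/190)*293 = 293/19760 ≈ 0.014828)
U + y(O) = 293/19760 + 149*(1 + 2*149) = 293/19760 + 149*(1 + 298) = 293/19760 + 149*299 = 293/19760 + 44551 = 880328053/19760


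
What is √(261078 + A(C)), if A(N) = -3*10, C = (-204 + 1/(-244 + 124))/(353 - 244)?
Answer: 2*√65262 ≈ 510.93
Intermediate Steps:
C = -24481/13080 (C = (-204 + 1/(-120))/109 = (-204 - 1/120)*(1/109) = -24481/120*1/109 = -24481/13080 ≈ -1.8716)
A(N) = -30
√(261078 + A(C)) = √(261078 - 30) = √261048 = 2*√65262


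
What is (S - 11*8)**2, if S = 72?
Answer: 256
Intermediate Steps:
(S - 11*8)**2 = (72 - 11*8)**2 = (72 - 88)**2 = (-16)**2 = 256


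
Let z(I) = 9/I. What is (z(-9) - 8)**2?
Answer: 81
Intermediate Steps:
(z(-9) - 8)**2 = (9/(-9) - 8)**2 = (9*(-1/9) - 8)**2 = (-1 - 8)**2 = (-9)**2 = 81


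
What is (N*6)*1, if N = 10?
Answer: 60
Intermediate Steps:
(N*6)*1 = (10*6)*1 = 60*1 = 60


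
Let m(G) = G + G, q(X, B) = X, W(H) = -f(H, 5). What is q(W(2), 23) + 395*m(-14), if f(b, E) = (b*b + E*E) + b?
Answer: -11091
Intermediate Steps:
f(b, E) = b + E**2 + b**2 (f(b, E) = (b**2 + E**2) + b = (E**2 + b**2) + b = b + E**2 + b**2)
W(H) = -25 - H - H**2 (W(H) = -(H + 5**2 + H**2) = -(H + 25 + H**2) = -(25 + H + H**2) = -25 - H - H**2)
m(G) = 2*G
q(W(2), 23) + 395*m(-14) = (-25 - 1*2 - 1*2**2) + 395*(2*(-14)) = (-25 - 2 - 1*4) + 395*(-28) = (-25 - 2 - 4) - 11060 = -31 - 11060 = -11091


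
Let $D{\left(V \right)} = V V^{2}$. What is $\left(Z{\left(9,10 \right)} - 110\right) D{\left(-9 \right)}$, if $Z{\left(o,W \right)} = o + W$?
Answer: $66339$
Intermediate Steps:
$D{\left(V \right)} = V^{3}$
$Z{\left(o,W \right)} = W + o$
$\left(Z{\left(9,10 \right)} - 110\right) D{\left(-9 \right)} = \left(\left(10 + 9\right) - 110\right) \left(-9\right)^{3} = \left(19 - 110\right) \left(-729\right) = \left(-91\right) \left(-729\right) = 66339$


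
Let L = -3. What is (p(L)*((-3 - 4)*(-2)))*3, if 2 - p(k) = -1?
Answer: 126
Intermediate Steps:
p(k) = 3 (p(k) = 2 - 1*(-1) = 2 + 1 = 3)
(p(L)*((-3 - 4)*(-2)))*3 = (3*((-3 - 4)*(-2)))*3 = (3*(-7*(-2)))*3 = (3*14)*3 = 42*3 = 126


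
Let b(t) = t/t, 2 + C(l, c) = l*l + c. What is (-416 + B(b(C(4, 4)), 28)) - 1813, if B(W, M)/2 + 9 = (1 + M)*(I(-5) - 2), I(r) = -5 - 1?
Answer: -2711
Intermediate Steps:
C(l, c) = -2 + c + l**2 (C(l, c) = -2 + (l*l + c) = -2 + (l**2 + c) = -2 + (c + l**2) = -2 + c + l**2)
I(r) = -6
b(t) = 1
B(W, M) = -34 - 16*M (B(W, M) = -18 + 2*((1 + M)*(-6 - 2)) = -18 + 2*((1 + M)*(-8)) = -18 + 2*(-8 - 8*M) = -18 + (-16 - 16*M) = -34 - 16*M)
(-416 + B(b(C(4, 4)), 28)) - 1813 = (-416 + (-34 - 16*28)) - 1813 = (-416 + (-34 - 448)) - 1813 = (-416 - 482) - 1813 = -898 - 1813 = -2711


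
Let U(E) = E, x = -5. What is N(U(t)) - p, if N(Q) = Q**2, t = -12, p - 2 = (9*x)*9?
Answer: 547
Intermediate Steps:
p = -403 (p = 2 + (9*(-5))*9 = 2 - 45*9 = 2 - 405 = -403)
N(U(t)) - p = (-12)**2 - 1*(-403) = 144 + 403 = 547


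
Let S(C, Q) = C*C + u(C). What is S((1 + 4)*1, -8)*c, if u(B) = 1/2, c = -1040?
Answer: -26520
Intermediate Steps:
u(B) = ½
S(C, Q) = ½ + C² (S(C, Q) = C*C + ½ = C² + ½ = ½ + C²)
S((1 + 4)*1, -8)*c = (½ + ((1 + 4)*1)²)*(-1040) = (½ + (5*1)²)*(-1040) = (½ + 5²)*(-1040) = (½ + 25)*(-1040) = (51/2)*(-1040) = -26520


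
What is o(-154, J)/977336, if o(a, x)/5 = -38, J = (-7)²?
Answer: -95/488668 ≈ -0.00019441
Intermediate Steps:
J = 49
o(a, x) = -190 (o(a, x) = 5*(-38) = -190)
o(-154, J)/977336 = -190/977336 = -190*1/977336 = -95/488668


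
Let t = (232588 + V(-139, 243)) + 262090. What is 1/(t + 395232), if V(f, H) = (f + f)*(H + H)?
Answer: 1/754802 ≈ 1.3249e-6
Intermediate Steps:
V(f, H) = 4*H*f (V(f, H) = (2*f)*(2*H) = 4*H*f)
t = 359570 (t = (232588 + 4*243*(-139)) + 262090 = (232588 - 135108) + 262090 = 97480 + 262090 = 359570)
1/(t + 395232) = 1/(359570 + 395232) = 1/754802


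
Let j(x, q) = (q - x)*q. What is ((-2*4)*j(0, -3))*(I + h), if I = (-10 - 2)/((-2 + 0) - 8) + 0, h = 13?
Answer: -5112/5 ≈ -1022.4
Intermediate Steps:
j(x, q) = q*(q - x)
I = 6/5 (I = -12/(-2 - 8) + 0 = -12/(-10) + 0 = -12*(-1/10) + 0 = 6/5 + 0 = 6/5 ≈ 1.2000)
((-2*4)*j(0, -3))*(I + h) = ((-2*4)*(-3*(-3 - 1*0)))*(6/5 + 13) = -(-24)*(-3 + 0)*(71/5) = -(-24)*(-3)*(71/5) = -8*9*(71/5) = -72*71/5 = -5112/5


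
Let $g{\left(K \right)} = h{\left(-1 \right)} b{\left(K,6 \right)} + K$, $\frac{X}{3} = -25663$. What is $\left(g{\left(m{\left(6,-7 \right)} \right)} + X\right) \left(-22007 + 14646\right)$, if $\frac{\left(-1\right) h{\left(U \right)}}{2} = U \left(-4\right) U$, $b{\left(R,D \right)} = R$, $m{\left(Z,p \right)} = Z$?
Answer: $566318535$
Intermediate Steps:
$X = -76989$ ($X = 3 \left(-25663\right) = -76989$)
$h{\left(U \right)} = 8 U^{2}$ ($h{\left(U \right)} = - 2 U \left(-4\right) U = - 2 - 4 U U = - 2 \left(- 4 U^{2}\right) = 8 U^{2}$)
$g{\left(K \right)} = 9 K$ ($g{\left(K \right)} = 8 \left(-1\right)^{2} K + K = 8 \cdot 1 K + K = 8 K + K = 9 K$)
$\left(g{\left(m{\left(6,-7 \right)} \right)} + X\right) \left(-22007 + 14646\right) = \left(9 \cdot 6 - 76989\right) \left(-22007 + 14646\right) = \left(54 - 76989\right) \left(-7361\right) = \left(-76935\right) \left(-7361\right) = 566318535$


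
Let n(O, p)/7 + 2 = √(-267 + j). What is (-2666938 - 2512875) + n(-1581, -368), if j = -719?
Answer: -5179827 + 7*I*√986 ≈ -5.1798e+6 + 219.8*I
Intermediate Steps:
n(O, p) = -14 + 7*I*√986 (n(O, p) = -14 + 7*√(-267 - 719) = -14 + 7*√(-986) = -14 + 7*(I*√986) = -14 + 7*I*√986)
(-2666938 - 2512875) + n(-1581, -368) = (-2666938 - 2512875) + (-14 + 7*I*√986) = -5179813 + (-14 + 7*I*√986) = -5179827 + 7*I*√986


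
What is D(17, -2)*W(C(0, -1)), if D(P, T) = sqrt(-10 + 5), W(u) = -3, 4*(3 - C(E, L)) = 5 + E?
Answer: -3*I*sqrt(5) ≈ -6.7082*I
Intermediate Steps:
C(E, L) = 7/4 - E/4 (C(E, L) = 3 - (5 + E)/4 = 3 + (-5/4 - E/4) = 7/4 - E/4)
D(P, T) = I*sqrt(5) (D(P, T) = sqrt(-5) = I*sqrt(5))
D(17, -2)*W(C(0, -1)) = (I*sqrt(5))*(-3) = -3*I*sqrt(5)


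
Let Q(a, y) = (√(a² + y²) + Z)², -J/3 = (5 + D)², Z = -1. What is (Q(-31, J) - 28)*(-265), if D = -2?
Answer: -440695 + 6890*√10 ≈ -4.1891e+5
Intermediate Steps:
J = -27 (J = -3*(5 - 2)² = -3*3² = -3*9 = -27)
Q(a, y) = (-1 + √(a² + y²))² (Q(a, y) = (√(a² + y²) - 1)² = (-1 + √(a² + y²))²)
(Q(-31, J) - 28)*(-265) = ((-1 + √((-31)² + (-27)²))² - 28)*(-265) = ((-1 + √(961 + 729))² - 28)*(-265) = ((-1 + √1690)² - 28)*(-265) = ((-1 + 13*√10)² - 28)*(-265) = (-28 + (-1 + 13*√10)²)*(-265) = 7420 - 265*(-1 + 13*√10)²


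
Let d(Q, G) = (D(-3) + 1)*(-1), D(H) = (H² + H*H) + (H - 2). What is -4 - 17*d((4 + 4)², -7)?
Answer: 234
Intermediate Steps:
D(H) = -2 + H + 2*H² (D(H) = (H² + H²) + (-2 + H) = 2*H² + (-2 + H) = -2 + H + 2*H²)
d(Q, G) = -14 (d(Q, G) = ((-2 - 3 + 2*(-3)²) + 1)*(-1) = ((-2 - 3 + 2*9) + 1)*(-1) = ((-2 - 3 + 18) + 1)*(-1) = (13 + 1)*(-1) = 14*(-1) = -14)
-4 - 17*d((4 + 4)², -7) = -4 - 17*(-14) = -4 + 238 = 234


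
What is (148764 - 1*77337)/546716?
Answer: 71427/546716 ≈ 0.13065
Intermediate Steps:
(148764 - 1*77337)/546716 = (148764 - 77337)*(1/546716) = 71427*(1/546716) = 71427/546716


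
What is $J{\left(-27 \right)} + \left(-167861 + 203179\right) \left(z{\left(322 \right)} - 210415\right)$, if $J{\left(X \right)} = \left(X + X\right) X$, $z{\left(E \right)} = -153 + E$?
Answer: $-7425466770$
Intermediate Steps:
$J{\left(X \right)} = 2 X^{2}$ ($J{\left(X \right)} = 2 X X = 2 X^{2}$)
$J{\left(-27 \right)} + \left(-167861 + 203179\right) \left(z{\left(322 \right)} - 210415\right) = 2 \left(-27\right)^{2} + \left(-167861 + 203179\right) \left(\left(-153 + 322\right) - 210415\right) = 2 \cdot 729 + 35318 \left(169 - 210415\right) = 1458 + 35318 \left(-210246\right) = 1458 - 7425468228 = -7425466770$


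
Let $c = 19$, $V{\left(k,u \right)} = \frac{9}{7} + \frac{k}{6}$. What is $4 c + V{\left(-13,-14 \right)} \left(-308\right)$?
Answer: $\frac{1042}{3} \approx 347.33$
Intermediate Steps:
$V{\left(k,u \right)} = \frac{9}{7} + \frac{k}{6}$ ($V{\left(k,u \right)} = 9 \cdot \frac{1}{7} + k \frac{1}{6} = \frac{9}{7} + \frac{k}{6}$)
$4 c + V{\left(-13,-14 \right)} \left(-308\right) = 4 \cdot 19 + \left(\frac{9}{7} + \frac{1}{6} \left(-13\right)\right) \left(-308\right) = 76 + \left(\frac{9}{7} - \frac{13}{6}\right) \left(-308\right) = 76 - - \frac{814}{3} = 76 + \frac{814}{3} = \frac{1042}{3}$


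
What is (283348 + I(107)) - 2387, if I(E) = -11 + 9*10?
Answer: 281040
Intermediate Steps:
I(E) = 79 (I(E) = -11 + 90 = 79)
(283348 + I(107)) - 2387 = (283348 + 79) - 2387 = 283427 - 2387 = 281040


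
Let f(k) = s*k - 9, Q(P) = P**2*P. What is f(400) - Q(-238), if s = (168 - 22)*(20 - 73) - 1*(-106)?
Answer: 10428463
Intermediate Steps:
s = -7632 (s = 146*(-53) + 106 = -7738 + 106 = -7632)
Q(P) = P**3
f(k) = -9 - 7632*k (f(k) = -7632*k - 9 = -9 - 7632*k)
f(400) - Q(-238) = (-9 - 7632*400) - 1*(-238)**3 = (-9 - 3052800) - 1*(-13481272) = -3052809 + 13481272 = 10428463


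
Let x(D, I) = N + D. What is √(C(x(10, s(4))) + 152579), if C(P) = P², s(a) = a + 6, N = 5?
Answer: 2*√38201 ≈ 390.90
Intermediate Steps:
s(a) = 6 + a
x(D, I) = 5 + D
√(C(x(10, s(4))) + 152579) = √((5 + 10)² + 152579) = √(15² + 152579) = √(225 + 152579) = √152804 = 2*√38201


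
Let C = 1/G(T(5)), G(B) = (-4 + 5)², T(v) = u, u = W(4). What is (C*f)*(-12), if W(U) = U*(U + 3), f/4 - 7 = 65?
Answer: -3456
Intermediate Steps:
f = 288 (f = 28 + 4*65 = 28 + 260 = 288)
W(U) = U*(3 + U)
u = 28 (u = 4*(3 + 4) = 4*7 = 28)
T(v) = 28
G(B) = 1 (G(B) = 1² = 1)
C = 1 (C = 1/1 = 1)
(C*f)*(-12) = (1*288)*(-12) = 288*(-12) = -3456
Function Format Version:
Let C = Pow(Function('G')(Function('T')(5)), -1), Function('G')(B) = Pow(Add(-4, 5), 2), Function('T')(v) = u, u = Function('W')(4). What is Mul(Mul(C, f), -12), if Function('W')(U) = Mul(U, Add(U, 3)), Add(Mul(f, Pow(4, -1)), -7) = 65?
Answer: -3456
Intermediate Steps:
f = 288 (f = Add(28, Mul(4, 65)) = Add(28, 260) = 288)
Function('W')(U) = Mul(U, Add(3, U))
u = 28 (u = Mul(4, Add(3, 4)) = Mul(4, 7) = 28)
Function('T')(v) = 28
Function('G')(B) = 1 (Function('G')(B) = Pow(1, 2) = 1)
C = 1 (C = Pow(1, -1) = 1)
Mul(Mul(C, f), -12) = Mul(Mul(1, 288), -12) = Mul(288, -12) = -3456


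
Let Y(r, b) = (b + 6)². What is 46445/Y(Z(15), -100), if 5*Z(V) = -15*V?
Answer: 46445/8836 ≈ 5.2563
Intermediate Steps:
Z(V) = -3*V (Z(V) = (-15*V)/5 = -3*V)
Y(r, b) = (6 + b)²
46445/Y(Z(15), -100) = 46445/((6 - 100)²) = 46445/((-94)²) = 46445/8836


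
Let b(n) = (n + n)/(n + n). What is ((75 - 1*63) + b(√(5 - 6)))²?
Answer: 169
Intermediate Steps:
b(n) = 1 (b(n) = (2*n)/((2*n)) = (2*n)*(1/(2*n)) = 1)
((75 - 1*63) + b(√(5 - 6)))² = ((75 - 1*63) + 1)² = ((75 - 63) + 1)² = (12 + 1)² = 13² = 169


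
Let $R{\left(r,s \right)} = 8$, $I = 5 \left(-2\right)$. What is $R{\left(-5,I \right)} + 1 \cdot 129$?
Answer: $137$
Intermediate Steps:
$I = -10$
$R{\left(-5,I \right)} + 1 \cdot 129 = 8 + 1 \cdot 129 = 8 + 129 = 137$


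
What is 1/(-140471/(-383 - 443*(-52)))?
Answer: -22653/140471 ≈ -0.16126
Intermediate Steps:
1/(-140471/(-383 - 443*(-52))) = 1/(-140471/(-383 + 23036)) = 1/(-140471/22653) = -22653/140471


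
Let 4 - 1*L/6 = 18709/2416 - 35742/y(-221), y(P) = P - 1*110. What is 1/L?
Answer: -399848/268039701 ≈ -0.0014917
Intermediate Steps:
y(P) = -110 + P (y(P) = P - 110 = -110 + P)
L = -268039701/399848 (L = 24 - 6*(18709/2416 - 35742/(-110 - 221)) = 24 - 6*(18709*(1/2416) - 35742/(-331)) = 24 - 6*(18709/2416 - 35742*(-1/331)) = 24 - 6*(18709/2416 + 35742/331) = 24 - 6*92545351/799696 = 24 - 277636053/399848 = -268039701/399848 ≈ -670.35)
1/L = 1/(-268039701/399848) = -399848/268039701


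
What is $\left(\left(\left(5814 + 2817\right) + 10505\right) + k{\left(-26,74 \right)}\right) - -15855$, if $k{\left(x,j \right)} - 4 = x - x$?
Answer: $34995$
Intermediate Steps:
$k{\left(x,j \right)} = 4$ ($k{\left(x,j \right)} = 4 + \left(x - x\right) = 4 + 0 = 4$)
$\left(\left(\left(5814 + 2817\right) + 10505\right) + k{\left(-26,74 \right)}\right) - -15855 = \left(\left(\left(5814 + 2817\right) + 10505\right) + 4\right) - -15855 = \left(\left(8631 + 10505\right) + 4\right) + 15855 = \left(19136 + 4\right) + 15855 = 19140 + 15855 = 34995$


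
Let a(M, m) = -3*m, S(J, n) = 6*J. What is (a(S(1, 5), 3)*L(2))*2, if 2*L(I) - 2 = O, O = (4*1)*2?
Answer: -90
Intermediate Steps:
O = 8 (O = 4*2 = 8)
L(I) = 5 (L(I) = 1 + (½)*8 = 1 + 4 = 5)
(a(S(1, 5), 3)*L(2))*2 = (-3*3*5)*2 = -9*5*2 = -45*2 = -90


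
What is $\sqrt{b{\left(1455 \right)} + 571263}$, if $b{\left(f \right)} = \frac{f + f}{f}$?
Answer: $\sqrt{571265} \approx 755.82$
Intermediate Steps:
$b{\left(f \right)} = 2$ ($b{\left(f \right)} = \frac{2 f}{f} = 2$)
$\sqrt{b{\left(1455 \right)} + 571263} = \sqrt{2 + 571263} = \sqrt{571265}$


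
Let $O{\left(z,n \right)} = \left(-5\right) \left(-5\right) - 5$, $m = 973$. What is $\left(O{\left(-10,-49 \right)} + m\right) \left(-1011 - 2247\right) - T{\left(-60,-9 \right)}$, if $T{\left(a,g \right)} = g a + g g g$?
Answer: $-3235005$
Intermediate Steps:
$O{\left(z,n \right)} = 20$ ($O{\left(z,n \right)} = 25 - 5 = 20$)
$T{\left(a,g \right)} = g^{3} + a g$ ($T{\left(a,g \right)} = a g + g^{2} g = a g + g^{3} = g^{3} + a g$)
$\left(O{\left(-10,-49 \right)} + m\right) \left(-1011 - 2247\right) - T{\left(-60,-9 \right)} = \left(20 + 973\right) \left(-1011 - 2247\right) - - 9 \left(-60 + \left(-9\right)^{2}\right) = 993 \left(-3258\right) - - 9 \left(-60 + 81\right) = -3235194 - \left(-9\right) 21 = -3235194 - -189 = -3235194 + 189 = -3235005$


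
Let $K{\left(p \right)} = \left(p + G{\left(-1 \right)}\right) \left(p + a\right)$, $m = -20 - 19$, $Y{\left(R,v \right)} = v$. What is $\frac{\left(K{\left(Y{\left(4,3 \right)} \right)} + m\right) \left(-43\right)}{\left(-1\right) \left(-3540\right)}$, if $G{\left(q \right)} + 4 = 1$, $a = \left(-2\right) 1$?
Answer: $\frac{559}{1180} \approx 0.47373$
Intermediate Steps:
$a = -2$
$G{\left(q \right)} = -3$ ($G{\left(q \right)} = -4 + 1 = -3$)
$m = -39$ ($m = -20 - 19 = -39$)
$K{\left(p \right)} = \left(-3 + p\right) \left(-2 + p\right)$ ($K{\left(p \right)} = \left(p - 3\right) \left(p - 2\right) = \left(-3 + p\right) \left(-2 + p\right)$)
$\frac{\left(K{\left(Y{\left(4,3 \right)} \right)} + m\right) \left(-43\right)}{\left(-1\right) \left(-3540\right)} = \frac{\left(\left(6 + 3^{2} - 15\right) - 39\right) \left(-43\right)}{\left(-1\right) \left(-3540\right)} = \frac{\left(\left(6 + 9 - 15\right) - 39\right) \left(-43\right)}{3540} = \left(0 - 39\right) \left(-43\right) \frac{1}{3540} = \left(-39\right) \left(-43\right) \frac{1}{3540} = 1677 \cdot \frac{1}{3540} = \frac{559}{1180}$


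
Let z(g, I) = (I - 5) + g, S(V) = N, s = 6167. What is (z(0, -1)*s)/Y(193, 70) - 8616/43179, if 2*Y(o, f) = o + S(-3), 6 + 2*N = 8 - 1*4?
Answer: -88807583/230288 ≈ -385.64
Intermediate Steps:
N = -1 (N = -3 + (8 - 1*4)/2 = -3 + (8 - 4)/2 = -3 + (½)*4 = -3 + 2 = -1)
S(V) = -1
z(g, I) = -5 + I + g (z(g, I) = (-5 + I) + g = -5 + I + g)
Y(o, f) = -½ + o/2 (Y(o, f) = (o - 1)/2 = (-1 + o)/2 = -½ + o/2)
(z(0, -1)*s)/Y(193, 70) - 8616/43179 = ((-5 - 1 + 0)*6167)/(-½ + (½)*193) - 8616/43179 = (-6*6167)/(-½ + 193/2) - 8616*1/43179 = -37002/96 - 2872/14393 = -37002*1/96 - 2872/14393 = -6167/16 - 2872/14393 = -88807583/230288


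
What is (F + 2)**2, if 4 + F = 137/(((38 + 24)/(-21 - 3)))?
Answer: 2910436/961 ≈ 3028.6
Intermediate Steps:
F = -1768/31 (F = -4 + 137/(((38 + 24)/(-21 - 3))) = -4 + 137/((62/(-24))) = -4 + 137/((62*(-1/24))) = -4 + 137/(-31/12) = -4 + 137*(-12/31) = -4 - 1644/31 = -1768/31 ≈ -57.032)
(F + 2)**2 = (-1768/31 + 2)**2 = (-1706/31)**2 = 2910436/961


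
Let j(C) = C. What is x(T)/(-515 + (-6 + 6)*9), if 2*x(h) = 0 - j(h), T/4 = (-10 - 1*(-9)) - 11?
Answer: -24/515 ≈ -0.046602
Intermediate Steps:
T = -48 (T = 4*((-10 - 1*(-9)) - 11) = 4*((-10 + 9) - 11) = 4*(-1 - 11) = 4*(-12) = -48)
x(h) = -h/2 (x(h) = (0 - h)/2 = (-h)/2 = -h/2)
x(T)/(-515 + (-6 + 6)*9) = (-½*(-48))/(-515 + (-6 + 6)*9) = 24/(-515 + 0*9) = 24/(-515 + 0) = 24/(-515) = 24*(-1/515) = -24/515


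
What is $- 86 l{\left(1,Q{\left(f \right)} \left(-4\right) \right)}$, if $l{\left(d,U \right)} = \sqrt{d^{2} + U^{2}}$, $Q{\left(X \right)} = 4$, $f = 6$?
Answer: $- 86 \sqrt{257} \approx -1378.7$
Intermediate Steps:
$l{\left(d,U \right)} = \sqrt{U^{2} + d^{2}}$
$- 86 l{\left(1,Q{\left(f \right)} \left(-4\right) \right)} = - 86 \sqrt{\left(4 \left(-4\right)\right)^{2} + 1^{2}} = - 86 \sqrt{\left(-16\right)^{2} + 1} = - 86 \sqrt{256 + 1} = - 86 \sqrt{257}$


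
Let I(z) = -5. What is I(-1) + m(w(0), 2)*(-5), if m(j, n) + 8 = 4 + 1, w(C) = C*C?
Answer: 10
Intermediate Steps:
w(C) = C²
m(j, n) = -3 (m(j, n) = -8 + (4 + 1) = -8 + 5 = -3)
I(-1) + m(w(0), 2)*(-5) = -5 - 3*(-5) = -5 + 15 = 10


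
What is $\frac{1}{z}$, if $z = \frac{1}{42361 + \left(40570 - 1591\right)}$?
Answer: $81340$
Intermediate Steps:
$z = \frac{1}{81340}$ ($z = \frac{1}{42361 + 38979} = \frac{1}{81340} \approx 1.2294 \cdot 10^{-5}$)
$\frac{1}{z} = \frac{1}{\frac{1}{81340}} = 81340$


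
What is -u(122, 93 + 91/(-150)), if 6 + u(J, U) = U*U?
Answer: -191936881/22500 ≈ -8530.5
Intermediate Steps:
u(J, U) = -6 + U² (u(J, U) = -6 + U*U = -6 + U²)
-u(122, 93 + 91/(-150)) = -(-6 + (93 + 91/(-150))²) = -(-6 + (93 + 91*(-1/150))²) = -(-6 + (93 - 91/150)²) = -(-6 + (13859/150)²) = -(-6 + 192071881/22500) = -1*191936881/22500 = -191936881/22500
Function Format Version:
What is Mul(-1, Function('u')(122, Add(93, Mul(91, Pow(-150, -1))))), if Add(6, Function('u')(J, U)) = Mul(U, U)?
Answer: Rational(-191936881, 22500) ≈ -8530.5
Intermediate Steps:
Function('u')(J, U) = Add(-6, Pow(U, 2)) (Function('u')(J, U) = Add(-6, Mul(U, U)) = Add(-6, Pow(U, 2)))
Mul(-1, Function('u')(122, Add(93, Mul(91, Pow(-150, -1))))) = Mul(-1, Add(-6, Pow(Add(93, Mul(91, Pow(-150, -1))), 2))) = Mul(-1, Add(-6, Pow(Add(93, Mul(91, Rational(-1, 150))), 2))) = Mul(-1, Add(-6, Pow(Add(93, Rational(-91, 150)), 2))) = Mul(-1, Add(-6, Pow(Rational(13859, 150), 2))) = Mul(-1, Add(-6, Rational(192071881, 22500))) = Mul(-1, Rational(191936881, 22500)) = Rational(-191936881, 22500)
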